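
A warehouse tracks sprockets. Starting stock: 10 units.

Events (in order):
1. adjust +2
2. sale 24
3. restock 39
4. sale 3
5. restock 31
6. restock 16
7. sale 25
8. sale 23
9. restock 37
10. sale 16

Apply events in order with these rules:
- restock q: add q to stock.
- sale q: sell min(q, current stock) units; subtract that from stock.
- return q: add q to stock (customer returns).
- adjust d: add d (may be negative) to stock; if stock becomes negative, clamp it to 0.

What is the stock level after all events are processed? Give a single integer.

Answer: 56

Derivation:
Processing events:
Start: stock = 10
  Event 1 (adjust +2): 10 + 2 = 12
  Event 2 (sale 24): sell min(24,12)=12. stock: 12 - 12 = 0. total_sold = 12
  Event 3 (restock 39): 0 + 39 = 39
  Event 4 (sale 3): sell min(3,39)=3. stock: 39 - 3 = 36. total_sold = 15
  Event 5 (restock 31): 36 + 31 = 67
  Event 6 (restock 16): 67 + 16 = 83
  Event 7 (sale 25): sell min(25,83)=25. stock: 83 - 25 = 58. total_sold = 40
  Event 8 (sale 23): sell min(23,58)=23. stock: 58 - 23 = 35. total_sold = 63
  Event 9 (restock 37): 35 + 37 = 72
  Event 10 (sale 16): sell min(16,72)=16. stock: 72 - 16 = 56. total_sold = 79
Final: stock = 56, total_sold = 79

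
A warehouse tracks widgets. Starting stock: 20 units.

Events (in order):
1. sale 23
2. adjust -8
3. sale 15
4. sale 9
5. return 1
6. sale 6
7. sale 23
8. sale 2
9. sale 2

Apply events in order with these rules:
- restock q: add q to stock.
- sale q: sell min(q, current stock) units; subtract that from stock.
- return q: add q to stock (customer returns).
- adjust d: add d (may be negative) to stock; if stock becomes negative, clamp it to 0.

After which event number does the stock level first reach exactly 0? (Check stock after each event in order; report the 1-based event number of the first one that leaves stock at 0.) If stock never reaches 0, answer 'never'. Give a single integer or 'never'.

Processing events:
Start: stock = 20
  Event 1 (sale 23): sell min(23,20)=20. stock: 20 - 20 = 0. total_sold = 20
  Event 2 (adjust -8): 0 + -8 = 0 (clamped to 0)
  Event 3 (sale 15): sell min(15,0)=0. stock: 0 - 0 = 0. total_sold = 20
  Event 4 (sale 9): sell min(9,0)=0. stock: 0 - 0 = 0. total_sold = 20
  Event 5 (return 1): 0 + 1 = 1
  Event 6 (sale 6): sell min(6,1)=1. stock: 1 - 1 = 0. total_sold = 21
  Event 7 (sale 23): sell min(23,0)=0. stock: 0 - 0 = 0. total_sold = 21
  Event 8 (sale 2): sell min(2,0)=0. stock: 0 - 0 = 0. total_sold = 21
  Event 9 (sale 2): sell min(2,0)=0. stock: 0 - 0 = 0. total_sold = 21
Final: stock = 0, total_sold = 21

First zero at event 1.

Answer: 1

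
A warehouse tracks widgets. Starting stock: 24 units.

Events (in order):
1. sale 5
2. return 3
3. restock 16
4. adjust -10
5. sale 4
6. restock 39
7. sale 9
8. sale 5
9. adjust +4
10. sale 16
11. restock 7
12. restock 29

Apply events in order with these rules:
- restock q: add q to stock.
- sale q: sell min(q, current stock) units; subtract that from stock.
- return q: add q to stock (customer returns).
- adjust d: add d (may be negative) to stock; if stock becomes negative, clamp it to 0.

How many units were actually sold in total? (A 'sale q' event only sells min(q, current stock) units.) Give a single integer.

Processing events:
Start: stock = 24
  Event 1 (sale 5): sell min(5,24)=5. stock: 24 - 5 = 19. total_sold = 5
  Event 2 (return 3): 19 + 3 = 22
  Event 3 (restock 16): 22 + 16 = 38
  Event 4 (adjust -10): 38 + -10 = 28
  Event 5 (sale 4): sell min(4,28)=4. stock: 28 - 4 = 24. total_sold = 9
  Event 6 (restock 39): 24 + 39 = 63
  Event 7 (sale 9): sell min(9,63)=9. stock: 63 - 9 = 54. total_sold = 18
  Event 8 (sale 5): sell min(5,54)=5. stock: 54 - 5 = 49. total_sold = 23
  Event 9 (adjust +4): 49 + 4 = 53
  Event 10 (sale 16): sell min(16,53)=16. stock: 53 - 16 = 37. total_sold = 39
  Event 11 (restock 7): 37 + 7 = 44
  Event 12 (restock 29): 44 + 29 = 73
Final: stock = 73, total_sold = 39

Answer: 39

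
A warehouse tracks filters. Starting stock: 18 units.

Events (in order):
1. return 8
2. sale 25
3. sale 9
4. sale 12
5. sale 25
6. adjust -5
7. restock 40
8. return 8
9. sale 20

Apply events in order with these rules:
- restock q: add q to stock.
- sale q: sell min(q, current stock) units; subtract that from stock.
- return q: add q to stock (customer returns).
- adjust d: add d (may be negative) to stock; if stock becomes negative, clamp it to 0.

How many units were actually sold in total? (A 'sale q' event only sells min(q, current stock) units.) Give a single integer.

Answer: 46

Derivation:
Processing events:
Start: stock = 18
  Event 1 (return 8): 18 + 8 = 26
  Event 2 (sale 25): sell min(25,26)=25. stock: 26 - 25 = 1. total_sold = 25
  Event 3 (sale 9): sell min(9,1)=1. stock: 1 - 1 = 0. total_sold = 26
  Event 4 (sale 12): sell min(12,0)=0. stock: 0 - 0 = 0. total_sold = 26
  Event 5 (sale 25): sell min(25,0)=0. stock: 0 - 0 = 0. total_sold = 26
  Event 6 (adjust -5): 0 + -5 = 0 (clamped to 0)
  Event 7 (restock 40): 0 + 40 = 40
  Event 8 (return 8): 40 + 8 = 48
  Event 9 (sale 20): sell min(20,48)=20. stock: 48 - 20 = 28. total_sold = 46
Final: stock = 28, total_sold = 46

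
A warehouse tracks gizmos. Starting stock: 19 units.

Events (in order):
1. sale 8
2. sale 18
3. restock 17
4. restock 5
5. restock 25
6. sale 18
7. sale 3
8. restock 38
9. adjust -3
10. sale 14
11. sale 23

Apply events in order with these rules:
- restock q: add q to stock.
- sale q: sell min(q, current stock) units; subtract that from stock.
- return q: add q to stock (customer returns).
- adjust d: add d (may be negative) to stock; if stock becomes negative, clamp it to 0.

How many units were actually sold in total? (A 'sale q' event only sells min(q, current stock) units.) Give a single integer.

Processing events:
Start: stock = 19
  Event 1 (sale 8): sell min(8,19)=8. stock: 19 - 8 = 11. total_sold = 8
  Event 2 (sale 18): sell min(18,11)=11. stock: 11 - 11 = 0. total_sold = 19
  Event 3 (restock 17): 0 + 17 = 17
  Event 4 (restock 5): 17 + 5 = 22
  Event 5 (restock 25): 22 + 25 = 47
  Event 6 (sale 18): sell min(18,47)=18. stock: 47 - 18 = 29. total_sold = 37
  Event 7 (sale 3): sell min(3,29)=3. stock: 29 - 3 = 26. total_sold = 40
  Event 8 (restock 38): 26 + 38 = 64
  Event 9 (adjust -3): 64 + -3 = 61
  Event 10 (sale 14): sell min(14,61)=14. stock: 61 - 14 = 47. total_sold = 54
  Event 11 (sale 23): sell min(23,47)=23. stock: 47 - 23 = 24. total_sold = 77
Final: stock = 24, total_sold = 77

Answer: 77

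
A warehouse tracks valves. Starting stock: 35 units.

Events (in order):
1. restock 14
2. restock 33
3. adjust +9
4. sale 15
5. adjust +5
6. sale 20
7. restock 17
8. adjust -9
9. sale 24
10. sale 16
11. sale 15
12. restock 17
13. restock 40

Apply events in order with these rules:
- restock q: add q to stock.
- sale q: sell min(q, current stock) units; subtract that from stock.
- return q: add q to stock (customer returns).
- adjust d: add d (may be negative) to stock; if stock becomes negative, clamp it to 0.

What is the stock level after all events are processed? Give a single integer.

Answer: 71

Derivation:
Processing events:
Start: stock = 35
  Event 1 (restock 14): 35 + 14 = 49
  Event 2 (restock 33): 49 + 33 = 82
  Event 3 (adjust +9): 82 + 9 = 91
  Event 4 (sale 15): sell min(15,91)=15. stock: 91 - 15 = 76. total_sold = 15
  Event 5 (adjust +5): 76 + 5 = 81
  Event 6 (sale 20): sell min(20,81)=20. stock: 81 - 20 = 61. total_sold = 35
  Event 7 (restock 17): 61 + 17 = 78
  Event 8 (adjust -9): 78 + -9 = 69
  Event 9 (sale 24): sell min(24,69)=24. stock: 69 - 24 = 45. total_sold = 59
  Event 10 (sale 16): sell min(16,45)=16. stock: 45 - 16 = 29. total_sold = 75
  Event 11 (sale 15): sell min(15,29)=15. stock: 29 - 15 = 14. total_sold = 90
  Event 12 (restock 17): 14 + 17 = 31
  Event 13 (restock 40): 31 + 40 = 71
Final: stock = 71, total_sold = 90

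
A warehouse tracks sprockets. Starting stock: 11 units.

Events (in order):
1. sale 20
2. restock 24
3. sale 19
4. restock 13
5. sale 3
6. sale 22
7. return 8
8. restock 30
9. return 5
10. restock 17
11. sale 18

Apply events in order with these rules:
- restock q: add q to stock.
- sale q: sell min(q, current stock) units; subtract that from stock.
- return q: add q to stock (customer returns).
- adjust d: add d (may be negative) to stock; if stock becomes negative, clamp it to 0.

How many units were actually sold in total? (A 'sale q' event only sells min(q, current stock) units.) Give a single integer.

Answer: 66

Derivation:
Processing events:
Start: stock = 11
  Event 1 (sale 20): sell min(20,11)=11. stock: 11 - 11 = 0. total_sold = 11
  Event 2 (restock 24): 0 + 24 = 24
  Event 3 (sale 19): sell min(19,24)=19. stock: 24 - 19 = 5. total_sold = 30
  Event 4 (restock 13): 5 + 13 = 18
  Event 5 (sale 3): sell min(3,18)=3. stock: 18 - 3 = 15. total_sold = 33
  Event 6 (sale 22): sell min(22,15)=15. stock: 15 - 15 = 0. total_sold = 48
  Event 7 (return 8): 0 + 8 = 8
  Event 8 (restock 30): 8 + 30 = 38
  Event 9 (return 5): 38 + 5 = 43
  Event 10 (restock 17): 43 + 17 = 60
  Event 11 (sale 18): sell min(18,60)=18. stock: 60 - 18 = 42. total_sold = 66
Final: stock = 42, total_sold = 66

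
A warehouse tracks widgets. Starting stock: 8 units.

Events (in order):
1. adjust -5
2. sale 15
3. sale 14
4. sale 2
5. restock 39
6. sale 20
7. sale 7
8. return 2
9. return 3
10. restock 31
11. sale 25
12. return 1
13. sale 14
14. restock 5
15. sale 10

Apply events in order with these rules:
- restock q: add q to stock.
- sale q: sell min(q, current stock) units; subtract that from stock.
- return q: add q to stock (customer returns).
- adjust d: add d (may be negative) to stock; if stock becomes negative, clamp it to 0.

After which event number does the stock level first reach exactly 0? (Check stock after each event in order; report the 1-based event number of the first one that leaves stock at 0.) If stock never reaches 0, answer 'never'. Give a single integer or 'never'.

Answer: 2

Derivation:
Processing events:
Start: stock = 8
  Event 1 (adjust -5): 8 + -5 = 3
  Event 2 (sale 15): sell min(15,3)=3. stock: 3 - 3 = 0. total_sold = 3
  Event 3 (sale 14): sell min(14,0)=0. stock: 0 - 0 = 0. total_sold = 3
  Event 4 (sale 2): sell min(2,0)=0. stock: 0 - 0 = 0. total_sold = 3
  Event 5 (restock 39): 0 + 39 = 39
  Event 6 (sale 20): sell min(20,39)=20. stock: 39 - 20 = 19. total_sold = 23
  Event 7 (sale 7): sell min(7,19)=7. stock: 19 - 7 = 12. total_sold = 30
  Event 8 (return 2): 12 + 2 = 14
  Event 9 (return 3): 14 + 3 = 17
  Event 10 (restock 31): 17 + 31 = 48
  Event 11 (sale 25): sell min(25,48)=25. stock: 48 - 25 = 23. total_sold = 55
  Event 12 (return 1): 23 + 1 = 24
  Event 13 (sale 14): sell min(14,24)=14. stock: 24 - 14 = 10. total_sold = 69
  Event 14 (restock 5): 10 + 5 = 15
  Event 15 (sale 10): sell min(10,15)=10. stock: 15 - 10 = 5. total_sold = 79
Final: stock = 5, total_sold = 79

First zero at event 2.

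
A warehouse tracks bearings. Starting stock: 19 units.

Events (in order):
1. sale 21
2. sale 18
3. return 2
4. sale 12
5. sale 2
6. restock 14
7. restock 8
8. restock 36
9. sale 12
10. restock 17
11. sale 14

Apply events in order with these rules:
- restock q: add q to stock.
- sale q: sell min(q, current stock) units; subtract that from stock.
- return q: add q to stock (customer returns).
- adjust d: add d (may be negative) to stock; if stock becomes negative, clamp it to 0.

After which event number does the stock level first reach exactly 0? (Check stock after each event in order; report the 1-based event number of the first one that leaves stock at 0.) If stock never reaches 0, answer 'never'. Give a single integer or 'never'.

Processing events:
Start: stock = 19
  Event 1 (sale 21): sell min(21,19)=19. stock: 19 - 19 = 0. total_sold = 19
  Event 2 (sale 18): sell min(18,0)=0. stock: 0 - 0 = 0. total_sold = 19
  Event 3 (return 2): 0 + 2 = 2
  Event 4 (sale 12): sell min(12,2)=2. stock: 2 - 2 = 0. total_sold = 21
  Event 5 (sale 2): sell min(2,0)=0. stock: 0 - 0 = 0. total_sold = 21
  Event 6 (restock 14): 0 + 14 = 14
  Event 7 (restock 8): 14 + 8 = 22
  Event 8 (restock 36): 22 + 36 = 58
  Event 9 (sale 12): sell min(12,58)=12. stock: 58 - 12 = 46. total_sold = 33
  Event 10 (restock 17): 46 + 17 = 63
  Event 11 (sale 14): sell min(14,63)=14. stock: 63 - 14 = 49. total_sold = 47
Final: stock = 49, total_sold = 47

First zero at event 1.

Answer: 1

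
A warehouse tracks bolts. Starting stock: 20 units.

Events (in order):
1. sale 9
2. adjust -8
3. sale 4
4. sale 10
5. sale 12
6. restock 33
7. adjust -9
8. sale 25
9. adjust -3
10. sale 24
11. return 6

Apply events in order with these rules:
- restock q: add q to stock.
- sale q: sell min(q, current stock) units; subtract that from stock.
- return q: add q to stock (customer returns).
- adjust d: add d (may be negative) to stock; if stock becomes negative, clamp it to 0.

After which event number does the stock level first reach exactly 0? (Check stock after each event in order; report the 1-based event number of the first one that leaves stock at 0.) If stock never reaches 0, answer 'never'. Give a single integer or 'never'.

Answer: 3

Derivation:
Processing events:
Start: stock = 20
  Event 1 (sale 9): sell min(9,20)=9. stock: 20 - 9 = 11. total_sold = 9
  Event 2 (adjust -8): 11 + -8 = 3
  Event 3 (sale 4): sell min(4,3)=3. stock: 3 - 3 = 0. total_sold = 12
  Event 4 (sale 10): sell min(10,0)=0. stock: 0 - 0 = 0. total_sold = 12
  Event 5 (sale 12): sell min(12,0)=0. stock: 0 - 0 = 0. total_sold = 12
  Event 6 (restock 33): 0 + 33 = 33
  Event 7 (adjust -9): 33 + -9 = 24
  Event 8 (sale 25): sell min(25,24)=24. stock: 24 - 24 = 0. total_sold = 36
  Event 9 (adjust -3): 0 + -3 = 0 (clamped to 0)
  Event 10 (sale 24): sell min(24,0)=0. stock: 0 - 0 = 0. total_sold = 36
  Event 11 (return 6): 0 + 6 = 6
Final: stock = 6, total_sold = 36

First zero at event 3.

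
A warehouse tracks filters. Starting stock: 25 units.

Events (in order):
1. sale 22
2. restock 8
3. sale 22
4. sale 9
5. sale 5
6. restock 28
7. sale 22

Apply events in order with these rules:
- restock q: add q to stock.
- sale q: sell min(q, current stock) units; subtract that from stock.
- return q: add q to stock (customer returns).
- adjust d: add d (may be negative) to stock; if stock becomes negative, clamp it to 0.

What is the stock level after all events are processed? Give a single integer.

Processing events:
Start: stock = 25
  Event 1 (sale 22): sell min(22,25)=22. stock: 25 - 22 = 3. total_sold = 22
  Event 2 (restock 8): 3 + 8 = 11
  Event 3 (sale 22): sell min(22,11)=11. stock: 11 - 11 = 0. total_sold = 33
  Event 4 (sale 9): sell min(9,0)=0. stock: 0 - 0 = 0. total_sold = 33
  Event 5 (sale 5): sell min(5,0)=0. stock: 0 - 0 = 0. total_sold = 33
  Event 6 (restock 28): 0 + 28 = 28
  Event 7 (sale 22): sell min(22,28)=22. stock: 28 - 22 = 6. total_sold = 55
Final: stock = 6, total_sold = 55

Answer: 6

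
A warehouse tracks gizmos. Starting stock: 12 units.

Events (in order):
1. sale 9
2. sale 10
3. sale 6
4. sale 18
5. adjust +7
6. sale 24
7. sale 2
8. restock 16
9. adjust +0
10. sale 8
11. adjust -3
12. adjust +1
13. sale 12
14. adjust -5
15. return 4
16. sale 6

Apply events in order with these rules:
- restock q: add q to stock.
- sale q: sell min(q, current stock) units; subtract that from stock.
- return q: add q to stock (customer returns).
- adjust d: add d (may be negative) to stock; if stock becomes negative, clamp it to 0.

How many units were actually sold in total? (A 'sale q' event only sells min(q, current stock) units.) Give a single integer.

Processing events:
Start: stock = 12
  Event 1 (sale 9): sell min(9,12)=9. stock: 12 - 9 = 3. total_sold = 9
  Event 2 (sale 10): sell min(10,3)=3. stock: 3 - 3 = 0. total_sold = 12
  Event 3 (sale 6): sell min(6,0)=0. stock: 0 - 0 = 0. total_sold = 12
  Event 4 (sale 18): sell min(18,0)=0. stock: 0 - 0 = 0. total_sold = 12
  Event 5 (adjust +7): 0 + 7 = 7
  Event 6 (sale 24): sell min(24,7)=7. stock: 7 - 7 = 0. total_sold = 19
  Event 7 (sale 2): sell min(2,0)=0. stock: 0 - 0 = 0. total_sold = 19
  Event 8 (restock 16): 0 + 16 = 16
  Event 9 (adjust +0): 16 + 0 = 16
  Event 10 (sale 8): sell min(8,16)=8. stock: 16 - 8 = 8. total_sold = 27
  Event 11 (adjust -3): 8 + -3 = 5
  Event 12 (adjust +1): 5 + 1 = 6
  Event 13 (sale 12): sell min(12,6)=6. stock: 6 - 6 = 0. total_sold = 33
  Event 14 (adjust -5): 0 + -5 = 0 (clamped to 0)
  Event 15 (return 4): 0 + 4 = 4
  Event 16 (sale 6): sell min(6,4)=4. stock: 4 - 4 = 0. total_sold = 37
Final: stock = 0, total_sold = 37

Answer: 37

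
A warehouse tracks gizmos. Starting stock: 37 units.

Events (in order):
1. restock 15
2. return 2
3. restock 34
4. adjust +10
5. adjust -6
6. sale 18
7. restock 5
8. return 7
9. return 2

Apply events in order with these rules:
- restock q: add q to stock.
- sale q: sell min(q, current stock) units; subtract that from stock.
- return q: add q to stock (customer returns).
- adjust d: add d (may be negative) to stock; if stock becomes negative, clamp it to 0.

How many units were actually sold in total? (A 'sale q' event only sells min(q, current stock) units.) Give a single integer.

Processing events:
Start: stock = 37
  Event 1 (restock 15): 37 + 15 = 52
  Event 2 (return 2): 52 + 2 = 54
  Event 3 (restock 34): 54 + 34 = 88
  Event 4 (adjust +10): 88 + 10 = 98
  Event 5 (adjust -6): 98 + -6 = 92
  Event 6 (sale 18): sell min(18,92)=18. stock: 92 - 18 = 74. total_sold = 18
  Event 7 (restock 5): 74 + 5 = 79
  Event 8 (return 7): 79 + 7 = 86
  Event 9 (return 2): 86 + 2 = 88
Final: stock = 88, total_sold = 18

Answer: 18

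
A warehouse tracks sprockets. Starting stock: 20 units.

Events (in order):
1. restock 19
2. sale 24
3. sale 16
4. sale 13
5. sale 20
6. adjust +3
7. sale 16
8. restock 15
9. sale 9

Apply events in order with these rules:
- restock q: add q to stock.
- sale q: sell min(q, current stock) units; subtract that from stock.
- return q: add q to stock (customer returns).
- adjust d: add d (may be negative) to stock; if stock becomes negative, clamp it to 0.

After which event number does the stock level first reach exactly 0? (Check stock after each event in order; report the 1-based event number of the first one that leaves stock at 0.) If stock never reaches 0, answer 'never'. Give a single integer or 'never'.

Processing events:
Start: stock = 20
  Event 1 (restock 19): 20 + 19 = 39
  Event 2 (sale 24): sell min(24,39)=24. stock: 39 - 24 = 15. total_sold = 24
  Event 3 (sale 16): sell min(16,15)=15. stock: 15 - 15 = 0. total_sold = 39
  Event 4 (sale 13): sell min(13,0)=0. stock: 0 - 0 = 0. total_sold = 39
  Event 5 (sale 20): sell min(20,0)=0. stock: 0 - 0 = 0. total_sold = 39
  Event 6 (adjust +3): 0 + 3 = 3
  Event 7 (sale 16): sell min(16,3)=3. stock: 3 - 3 = 0. total_sold = 42
  Event 8 (restock 15): 0 + 15 = 15
  Event 9 (sale 9): sell min(9,15)=9. stock: 15 - 9 = 6. total_sold = 51
Final: stock = 6, total_sold = 51

First zero at event 3.

Answer: 3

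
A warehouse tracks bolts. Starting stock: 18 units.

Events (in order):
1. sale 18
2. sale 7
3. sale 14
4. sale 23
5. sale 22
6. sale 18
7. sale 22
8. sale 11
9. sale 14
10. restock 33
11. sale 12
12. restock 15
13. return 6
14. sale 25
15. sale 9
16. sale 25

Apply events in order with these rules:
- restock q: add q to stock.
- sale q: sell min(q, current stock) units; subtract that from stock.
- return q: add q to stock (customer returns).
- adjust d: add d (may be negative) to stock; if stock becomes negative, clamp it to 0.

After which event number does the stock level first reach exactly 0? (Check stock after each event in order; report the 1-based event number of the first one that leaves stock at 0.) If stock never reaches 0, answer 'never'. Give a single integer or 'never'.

Answer: 1

Derivation:
Processing events:
Start: stock = 18
  Event 1 (sale 18): sell min(18,18)=18. stock: 18 - 18 = 0. total_sold = 18
  Event 2 (sale 7): sell min(7,0)=0. stock: 0 - 0 = 0. total_sold = 18
  Event 3 (sale 14): sell min(14,0)=0. stock: 0 - 0 = 0. total_sold = 18
  Event 4 (sale 23): sell min(23,0)=0. stock: 0 - 0 = 0. total_sold = 18
  Event 5 (sale 22): sell min(22,0)=0. stock: 0 - 0 = 0. total_sold = 18
  Event 6 (sale 18): sell min(18,0)=0. stock: 0 - 0 = 0. total_sold = 18
  Event 7 (sale 22): sell min(22,0)=0. stock: 0 - 0 = 0. total_sold = 18
  Event 8 (sale 11): sell min(11,0)=0. stock: 0 - 0 = 0. total_sold = 18
  Event 9 (sale 14): sell min(14,0)=0. stock: 0 - 0 = 0. total_sold = 18
  Event 10 (restock 33): 0 + 33 = 33
  Event 11 (sale 12): sell min(12,33)=12. stock: 33 - 12 = 21. total_sold = 30
  Event 12 (restock 15): 21 + 15 = 36
  Event 13 (return 6): 36 + 6 = 42
  Event 14 (sale 25): sell min(25,42)=25. stock: 42 - 25 = 17. total_sold = 55
  Event 15 (sale 9): sell min(9,17)=9. stock: 17 - 9 = 8. total_sold = 64
  Event 16 (sale 25): sell min(25,8)=8. stock: 8 - 8 = 0. total_sold = 72
Final: stock = 0, total_sold = 72

First zero at event 1.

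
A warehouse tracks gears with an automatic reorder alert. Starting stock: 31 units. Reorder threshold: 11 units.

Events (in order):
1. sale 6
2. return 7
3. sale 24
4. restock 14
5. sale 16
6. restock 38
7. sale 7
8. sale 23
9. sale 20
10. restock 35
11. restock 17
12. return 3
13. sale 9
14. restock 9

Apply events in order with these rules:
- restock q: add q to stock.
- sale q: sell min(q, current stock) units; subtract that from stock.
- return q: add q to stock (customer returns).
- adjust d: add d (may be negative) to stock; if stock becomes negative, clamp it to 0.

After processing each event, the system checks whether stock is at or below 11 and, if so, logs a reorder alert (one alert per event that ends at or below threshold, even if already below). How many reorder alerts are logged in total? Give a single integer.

Processing events:
Start: stock = 31
  Event 1 (sale 6): sell min(6,31)=6. stock: 31 - 6 = 25. total_sold = 6
  Event 2 (return 7): 25 + 7 = 32
  Event 3 (sale 24): sell min(24,32)=24. stock: 32 - 24 = 8. total_sold = 30
  Event 4 (restock 14): 8 + 14 = 22
  Event 5 (sale 16): sell min(16,22)=16. stock: 22 - 16 = 6. total_sold = 46
  Event 6 (restock 38): 6 + 38 = 44
  Event 7 (sale 7): sell min(7,44)=7. stock: 44 - 7 = 37. total_sold = 53
  Event 8 (sale 23): sell min(23,37)=23. stock: 37 - 23 = 14. total_sold = 76
  Event 9 (sale 20): sell min(20,14)=14. stock: 14 - 14 = 0. total_sold = 90
  Event 10 (restock 35): 0 + 35 = 35
  Event 11 (restock 17): 35 + 17 = 52
  Event 12 (return 3): 52 + 3 = 55
  Event 13 (sale 9): sell min(9,55)=9. stock: 55 - 9 = 46. total_sold = 99
  Event 14 (restock 9): 46 + 9 = 55
Final: stock = 55, total_sold = 99

Checking against threshold 11:
  After event 1: stock=25 > 11
  After event 2: stock=32 > 11
  After event 3: stock=8 <= 11 -> ALERT
  After event 4: stock=22 > 11
  After event 5: stock=6 <= 11 -> ALERT
  After event 6: stock=44 > 11
  After event 7: stock=37 > 11
  After event 8: stock=14 > 11
  After event 9: stock=0 <= 11 -> ALERT
  After event 10: stock=35 > 11
  After event 11: stock=52 > 11
  After event 12: stock=55 > 11
  After event 13: stock=46 > 11
  After event 14: stock=55 > 11
Alert events: [3, 5, 9]. Count = 3

Answer: 3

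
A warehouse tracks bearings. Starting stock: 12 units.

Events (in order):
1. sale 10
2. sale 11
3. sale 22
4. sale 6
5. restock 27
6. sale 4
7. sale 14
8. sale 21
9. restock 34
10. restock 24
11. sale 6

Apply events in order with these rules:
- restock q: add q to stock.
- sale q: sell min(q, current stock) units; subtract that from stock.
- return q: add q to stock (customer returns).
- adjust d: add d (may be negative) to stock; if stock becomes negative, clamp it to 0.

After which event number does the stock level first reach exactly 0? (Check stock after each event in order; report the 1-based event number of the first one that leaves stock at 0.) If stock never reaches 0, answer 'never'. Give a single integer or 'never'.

Answer: 2

Derivation:
Processing events:
Start: stock = 12
  Event 1 (sale 10): sell min(10,12)=10. stock: 12 - 10 = 2. total_sold = 10
  Event 2 (sale 11): sell min(11,2)=2. stock: 2 - 2 = 0. total_sold = 12
  Event 3 (sale 22): sell min(22,0)=0. stock: 0 - 0 = 0. total_sold = 12
  Event 4 (sale 6): sell min(6,0)=0. stock: 0 - 0 = 0. total_sold = 12
  Event 5 (restock 27): 0 + 27 = 27
  Event 6 (sale 4): sell min(4,27)=4. stock: 27 - 4 = 23. total_sold = 16
  Event 7 (sale 14): sell min(14,23)=14. stock: 23 - 14 = 9. total_sold = 30
  Event 8 (sale 21): sell min(21,9)=9. stock: 9 - 9 = 0. total_sold = 39
  Event 9 (restock 34): 0 + 34 = 34
  Event 10 (restock 24): 34 + 24 = 58
  Event 11 (sale 6): sell min(6,58)=6. stock: 58 - 6 = 52. total_sold = 45
Final: stock = 52, total_sold = 45

First zero at event 2.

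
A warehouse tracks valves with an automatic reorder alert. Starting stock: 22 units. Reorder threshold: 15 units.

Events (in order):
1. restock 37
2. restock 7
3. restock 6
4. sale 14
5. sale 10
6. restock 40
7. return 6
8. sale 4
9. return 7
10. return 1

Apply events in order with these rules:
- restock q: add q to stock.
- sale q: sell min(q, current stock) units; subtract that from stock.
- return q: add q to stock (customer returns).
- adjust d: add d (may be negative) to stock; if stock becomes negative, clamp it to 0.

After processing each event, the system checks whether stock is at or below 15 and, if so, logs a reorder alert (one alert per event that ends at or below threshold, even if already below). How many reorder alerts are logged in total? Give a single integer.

Processing events:
Start: stock = 22
  Event 1 (restock 37): 22 + 37 = 59
  Event 2 (restock 7): 59 + 7 = 66
  Event 3 (restock 6): 66 + 6 = 72
  Event 4 (sale 14): sell min(14,72)=14. stock: 72 - 14 = 58. total_sold = 14
  Event 5 (sale 10): sell min(10,58)=10. stock: 58 - 10 = 48. total_sold = 24
  Event 6 (restock 40): 48 + 40 = 88
  Event 7 (return 6): 88 + 6 = 94
  Event 8 (sale 4): sell min(4,94)=4. stock: 94 - 4 = 90. total_sold = 28
  Event 9 (return 7): 90 + 7 = 97
  Event 10 (return 1): 97 + 1 = 98
Final: stock = 98, total_sold = 28

Checking against threshold 15:
  After event 1: stock=59 > 15
  After event 2: stock=66 > 15
  After event 3: stock=72 > 15
  After event 4: stock=58 > 15
  After event 5: stock=48 > 15
  After event 6: stock=88 > 15
  After event 7: stock=94 > 15
  After event 8: stock=90 > 15
  After event 9: stock=97 > 15
  After event 10: stock=98 > 15
Alert events: []. Count = 0

Answer: 0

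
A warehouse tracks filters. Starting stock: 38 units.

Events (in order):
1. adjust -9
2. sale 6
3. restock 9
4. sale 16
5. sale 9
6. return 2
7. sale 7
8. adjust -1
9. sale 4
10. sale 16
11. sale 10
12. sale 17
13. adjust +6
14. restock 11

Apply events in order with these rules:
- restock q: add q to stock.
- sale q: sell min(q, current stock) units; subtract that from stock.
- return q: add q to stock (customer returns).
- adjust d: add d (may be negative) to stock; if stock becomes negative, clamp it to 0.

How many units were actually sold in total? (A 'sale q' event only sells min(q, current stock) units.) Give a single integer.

Processing events:
Start: stock = 38
  Event 1 (adjust -9): 38 + -9 = 29
  Event 2 (sale 6): sell min(6,29)=6. stock: 29 - 6 = 23. total_sold = 6
  Event 3 (restock 9): 23 + 9 = 32
  Event 4 (sale 16): sell min(16,32)=16. stock: 32 - 16 = 16. total_sold = 22
  Event 5 (sale 9): sell min(9,16)=9. stock: 16 - 9 = 7. total_sold = 31
  Event 6 (return 2): 7 + 2 = 9
  Event 7 (sale 7): sell min(7,9)=7. stock: 9 - 7 = 2. total_sold = 38
  Event 8 (adjust -1): 2 + -1 = 1
  Event 9 (sale 4): sell min(4,1)=1. stock: 1 - 1 = 0. total_sold = 39
  Event 10 (sale 16): sell min(16,0)=0. stock: 0 - 0 = 0. total_sold = 39
  Event 11 (sale 10): sell min(10,0)=0. stock: 0 - 0 = 0. total_sold = 39
  Event 12 (sale 17): sell min(17,0)=0. stock: 0 - 0 = 0. total_sold = 39
  Event 13 (adjust +6): 0 + 6 = 6
  Event 14 (restock 11): 6 + 11 = 17
Final: stock = 17, total_sold = 39

Answer: 39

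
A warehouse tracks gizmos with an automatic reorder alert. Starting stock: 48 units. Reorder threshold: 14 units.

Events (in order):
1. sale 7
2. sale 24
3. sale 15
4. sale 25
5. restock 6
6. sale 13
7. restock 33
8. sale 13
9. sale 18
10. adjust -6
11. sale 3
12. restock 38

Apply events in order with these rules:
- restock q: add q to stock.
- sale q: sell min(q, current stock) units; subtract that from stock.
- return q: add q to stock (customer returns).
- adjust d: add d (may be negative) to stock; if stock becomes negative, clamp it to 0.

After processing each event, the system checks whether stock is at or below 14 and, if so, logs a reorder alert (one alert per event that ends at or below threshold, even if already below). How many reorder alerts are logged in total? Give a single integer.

Processing events:
Start: stock = 48
  Event 1 (sale 7): sell min(7,48)=7. stock: 48 - 7 = 41. total_sold = 7
  Event 2 (sale 24): sell min(24,41)=24. stock: 41 - 24 = 17. total_sold = 31
  Event 3 (sale 15): sell min(15,17)=15. stock: 17 - 15 = 2. total_sold = 46
  Event 4 (sale 25): sell min(25,2)=2. stock: 2 - 2 = 0. total_sold = 48
  Event 5 (restock 6): 0 + 6 = 6
  Event 6 (sale 13): sell min(13,6)=6. stock: 6 - 6 = 0. total_sold = 54
  Event 7 (restock 33): 0 + 33 = 33
  Event 8 (sale 13): sell min(13,33)=13. stock: 33 - 13 = 20. total_sold = 67
  Event 9 (sale 18): sell min(18,20)=18. stock: 20 - 18 = 2. total_sold = 85
  Event 10 (adjust -6): 2 + -6 = 0 (clamped to 0)
  Event 11 (sale 3): sell min(3,0)=0. stock: 0 - 0 = 0. total_sold = 85
  Event 12 (restock 38): 0 + 38 = 38
Final: stock = 38, total_sold = 85

Checking against threshold 14:
  After event 1: stock=41 > 14
  After event 2: stock=17 > 14
  After event 3: stock=2 <= 14 -> ALERT
  After event 4: stock=0 <= 14 -> ALERT
  After event 5: stock=6 <= 14 -> ALERT
  After event 6: stock=0 <= 14 -> ALERT
  After event 7: stock=33 > 14
  After event 8: stock=20 > 14
  After event 9: stock=2 <= 14 -> ALERT
  After event 10: stock=0 <= 14 -> ALERT
  After event 11: stock=0 <= 14 -> ALERT
  After event 12: stock=38 > 14
Alert events: [3, 4, 5, 6, 9, 10, 11]. Count = 7

Answer: 7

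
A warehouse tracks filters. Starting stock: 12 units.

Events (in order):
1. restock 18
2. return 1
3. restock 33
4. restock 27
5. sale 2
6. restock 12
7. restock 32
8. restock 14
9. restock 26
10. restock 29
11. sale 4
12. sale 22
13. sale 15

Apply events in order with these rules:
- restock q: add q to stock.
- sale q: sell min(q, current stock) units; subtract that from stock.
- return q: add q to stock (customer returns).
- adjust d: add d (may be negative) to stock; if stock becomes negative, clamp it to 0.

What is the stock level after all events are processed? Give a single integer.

Answer: 161

Derivation:
Processing events:
Start: stock = 12
  Event 1 (restock 18): 12 + 18 = 30
  Event 2 (return 1): 30 + 1 = 31
  Event 3 (restock 33): 31 + 33 = 64
  Event 4 (restock 27): 64 + 27 = 91
  Event 5 (sale 2): sell min(2,91)=2. stock: 91 - 2 = 89. total_sold = 2
  Event 6 (restock 12): 89 + 12 = 101
  Event 7 (restock 32): 101 + 32 = 133
  Event 8 (restock 14): 133 + 14 = 147
  Event 9 (restock 26): 147 + 26 = 173
  Event 10 (restock 29): 173 + 29 = 202
  Event 11 (sale 4): sell min(4,202)=4. stock: 202 - 4 = 198. total_sold = 6
  Event 12 (sale 22): sell min(22,198)=22. stock: 198 - 22 = 176. total_sold = 28
  Event 13 (sale 15): sell min(15,176)=15. stock: 176 - 15 = 161. total_sold = 43
Final: stock = 161, total_sold = 43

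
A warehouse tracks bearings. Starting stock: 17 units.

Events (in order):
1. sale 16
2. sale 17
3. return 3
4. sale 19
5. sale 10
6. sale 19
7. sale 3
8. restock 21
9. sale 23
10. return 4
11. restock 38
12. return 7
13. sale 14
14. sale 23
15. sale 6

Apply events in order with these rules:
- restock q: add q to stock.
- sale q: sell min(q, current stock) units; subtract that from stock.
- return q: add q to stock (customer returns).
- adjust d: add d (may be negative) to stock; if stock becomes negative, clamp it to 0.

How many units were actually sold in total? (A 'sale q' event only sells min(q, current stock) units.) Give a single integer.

Processing events:
Start: stock = 17
  Event 1 (sale 16): sell min(16,17)=16. stock: 17 - 16 = 1. total_sold = 16
  Event 2 (sale 17): sell min(17,1)=1. stock: 1 - 1 = 0. total_sold = 17
  Event 3 (return 3): 0 + 3 = 3
  Event 4 (sale 19): sell min(19,3)=3. stock: 3 - 3 = 0. total_sold = 20
  Event 5 (sale 10): sell min(10,0)=0. stock: 0 - 0 = 0. total_sold = 20
  Event 6 (sale 19): sell min(19,0)=0. stock: 0 - 0 = 0. total_sold = 20
  Event 7 (sale 3): sell min(3,0)=0. stock: 0 - 0 = 0. total_sold = 20
  Event 8 (restock 21): 0 + 21 = 21
  Event 9 (sale 23): sell min(23,21)=21. stock: 21 - 21 = 0. total_sold = 41
  Event 10 (return 4): 0 + 4 = 4
  Event 11 (restock 38): 4 + 38 = 42
  Event 12 (return 7): 42 + 7 = 49
  Event 13 (sale 14): sell min(14,49)=14. stock: 49 - 14 = 35. total_sold = 55
  Event 14 (sale 23): sell min(23,35)=23. stock: 35 - 23 = 12. total_sold = 78
  Event 15 (sale 6): sell min(6,12)=6. stock: 12 - 6 = 6. total_sold = 84
Final: stock = 6, total_sold = 84

Answer: 84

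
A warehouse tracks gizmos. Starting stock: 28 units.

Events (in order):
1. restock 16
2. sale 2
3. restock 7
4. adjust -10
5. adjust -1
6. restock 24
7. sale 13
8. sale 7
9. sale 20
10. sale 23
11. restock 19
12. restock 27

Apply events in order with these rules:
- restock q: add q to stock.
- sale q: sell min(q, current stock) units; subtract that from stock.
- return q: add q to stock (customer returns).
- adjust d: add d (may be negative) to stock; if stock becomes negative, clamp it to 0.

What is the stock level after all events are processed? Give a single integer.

Processing events:
Start: stock = 28
  Event 1 (restock 16): 28 + 16 = 44
  Event 2 (sale 2): sell min(2,44)=2. stock: 44 - 2 = 42. total_sold = 2
  Event 3 (restock 7): 42 + 7 = 49
  Event 4 (adjust -10): 49 + -10 = 39
  Event 5 (adjust -1): 39 + -1 = 38
  Event 6 (restock 24): 38 + 24 = 62
  Event 7 (sale 13): sell min(13,62)=13. stock: 62 - 13 = 49. total_sold = 15
  Event 8 (sale 7): sell min(7,49)=7. stock: 49 - 7 = 42. total_sold = 22
  Event 9 (sale 20): sell min(20,42)=20. stock: 42 - 20 = 22. total_sold = 42
  Event 10 (sale 23): sell min(23,22)=22. stock: 22 - 22 = 0. total_sold = 64
  Event 11 (restock 19): 0 + 19 = 19
  Event 12 (restock 27): 19 + 27 = 46
Final: stock = 46, total_sold = 64

Answer: 46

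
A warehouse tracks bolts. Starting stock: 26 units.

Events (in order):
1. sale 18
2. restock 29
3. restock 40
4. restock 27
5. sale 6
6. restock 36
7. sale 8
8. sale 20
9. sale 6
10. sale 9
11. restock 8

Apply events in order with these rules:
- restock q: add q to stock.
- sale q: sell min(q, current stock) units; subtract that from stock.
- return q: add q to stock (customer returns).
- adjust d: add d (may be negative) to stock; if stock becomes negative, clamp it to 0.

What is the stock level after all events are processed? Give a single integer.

Processing events:
Start: stock = 26
  Event 1 (sale 18): sell min(18,26)=18. stock: 26 - 18 = 8. total_sold = 18
  Event 2 (restock 29): 8 + 29 = 37
  Event 3 (restock 40): 37 + 40 = 77
  Event 4 (restock 27): 77 + 27 = 104
  Event 5 (sale 6): sell min(6,104)=6. stock: 104 - 6 = 98. total_sold = 24
  Event 6 (restock 36): 98 + 36 = 134
  Event 7 (sale 8): sell min(8,134)=8. stock: 134 - 8 = 126. total_sold = 32
  Event 8 (sale 20): sell min(20,126)=20. stock: 126 - 20 = 106. total_sold = 52
  Event 9 (sale 6): sell min(6,106)=6. stock: 106 - 6 = 100. total_sold = 58
  Event 10 (sale 9): sell min(9,100)=9. stock: 100 - 9 = 91. total_sold = 67
  Event 11 (restock 8): 91 + 8 = 99
Final: stock = 99, total_sold = 67

Answer: 99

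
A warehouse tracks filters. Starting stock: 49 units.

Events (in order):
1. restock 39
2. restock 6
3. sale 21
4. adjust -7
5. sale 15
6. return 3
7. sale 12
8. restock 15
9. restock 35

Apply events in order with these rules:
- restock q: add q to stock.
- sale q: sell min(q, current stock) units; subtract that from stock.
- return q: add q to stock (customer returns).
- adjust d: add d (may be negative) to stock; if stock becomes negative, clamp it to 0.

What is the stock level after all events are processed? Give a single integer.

Answer: 92

Derivation:
Processing events:
Start: stock = 49
  Event 1 (restock 39): 49 + 39 = 88
  Event 2 (restock 6): 88 + 6 = 94
  Event 3 (sale 21): sell min(21,94)=21. stock: 94 - 21 = 73. total_sold = 21
  Event 4 (adjust -7): 73 + -7 = 66
  Event 5 (sale 15): sell min(15,66)=15. stock: 66 - 15 = 51. total_sold = 36
  Event 6 (return 3): 51 + 3 = 54
  Event 7 (sale 12): sell min(12,54)=12. stock: 54 - 12 = 42. total_sold = 48
  Event 8 (restock 15): 42 + 15 = 57
  Event 9 (restock 35): 57 + 35 = 92
Final: stock = 92, total_sold = 48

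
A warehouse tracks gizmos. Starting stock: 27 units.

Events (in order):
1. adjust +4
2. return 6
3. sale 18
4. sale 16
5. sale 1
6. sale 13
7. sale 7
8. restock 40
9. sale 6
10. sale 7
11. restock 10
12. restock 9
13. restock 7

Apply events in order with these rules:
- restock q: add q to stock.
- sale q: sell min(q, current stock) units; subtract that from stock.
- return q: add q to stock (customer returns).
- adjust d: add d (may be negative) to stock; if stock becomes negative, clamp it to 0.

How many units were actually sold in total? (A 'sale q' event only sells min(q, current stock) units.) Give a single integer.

Answer: 50

Derivation:
Processing events:
Start: stock = 27
  Event 1 (adjust +4): 27 + 4 = 31
  Event 2 (return 6): 31 + 6 = 37
  Event 3 (sale 18): sell min(18,37)=18. stock: 37 - 18 = 19. total_sold = 18
  Event 4 (sale 16): sell min(16,19)=16. stock: 19 - 16 = 3. total_sold = 34
  Event 5 (sale 1): sell min(1,3)=1. stock: 3 - 1 = 2. total_sold = 35
  Event 6 (sale 13): sell min(13,2)=2. stock: 2 - 2 = 0. total_sold = 37
  Event 7 (sale 7): sell min(7,0)=0. stock: 0 - 0 = 0. total_sold = 37
  Event 8 (restock 40): 0 + 40 = 40
  Event 9 (sale 6): sell min(6,40)=6. stock: 40 - 6 = 34. total_sold = 43
  Event 10 (sale 7): sell min(7,34)=7. stock: 34 - 7 = 27. total_sold = 50
  Event 11 (restock 10): 27 + 10 = 37
  Event 12 (restock 9): 37 + 9 = 46
  Event 13 (restock 7): 46 + 7 = 53
Final: stock = 53, total_sold = 50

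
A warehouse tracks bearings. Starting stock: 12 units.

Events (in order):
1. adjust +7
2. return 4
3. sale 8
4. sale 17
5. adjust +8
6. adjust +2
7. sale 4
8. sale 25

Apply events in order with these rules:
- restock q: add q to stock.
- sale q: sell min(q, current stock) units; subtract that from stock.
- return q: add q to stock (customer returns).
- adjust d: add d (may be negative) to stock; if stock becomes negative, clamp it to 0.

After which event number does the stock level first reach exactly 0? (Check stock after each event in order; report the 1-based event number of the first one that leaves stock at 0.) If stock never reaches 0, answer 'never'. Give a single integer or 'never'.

Answer: 4

Derivation:
Processing events:
Start: stock = 12
  Event 1 (adjust +7): 12 + 7 = 19
  Event 2 (return 4): 19 + 4 = 23
  Event 3 (sale 8): sell min(8,23)=8. stock: 23 - 8 = 15. total_sold = 8
  Event 4 (sale 17): sell min(17,15)=15. stock: 15 - 15 = 0. total_sold = 23
  Event 5 (adjust +8): 0 + 8 = 8
  Event 6 (adjust +2): 8 + 2 = 10
  Event 7 (sale 4): sell min(4,10)=4. stock: 10 - 4 = 6. total_sold = 27
  Event 8 (sale 25): sell min(25,6)=6. stock: 6 - 6 = 0. total_sold = 33
Final: stock = 0, total_sold = 33

First zero at event 4.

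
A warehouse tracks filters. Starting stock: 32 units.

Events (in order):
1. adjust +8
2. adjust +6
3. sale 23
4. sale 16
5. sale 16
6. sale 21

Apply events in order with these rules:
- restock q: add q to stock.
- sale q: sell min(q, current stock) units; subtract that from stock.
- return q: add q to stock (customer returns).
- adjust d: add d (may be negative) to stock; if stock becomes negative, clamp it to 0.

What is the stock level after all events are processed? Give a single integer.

Processing events:
Start: stock = 32
  Event 1 (adjust +8): 32 + 8 = 40
  Event 2 (adjust +6): 40 + 6 = 46
  Event 3 (sale 23): sell min(23,46)=23. stock: 46 - 23 = 23. total_sold = 23
  Event 4 (sale 16): sell min(16,23)=16. stock: 23 - 16 = 7. total_sold = 39
  Event 5 (sale 16): sell min(16,7)=7. stock: 7 - 7 = 0. total_sold = 46
  Event 6 (sale 21): sell min(21,0)=0. stock: 0 - 0 = 0. total_sold = 46
Final: stock = 0, total_sold = 46

Answer: 0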